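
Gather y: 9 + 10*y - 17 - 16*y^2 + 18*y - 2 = -16*y^2 + 28*y - 10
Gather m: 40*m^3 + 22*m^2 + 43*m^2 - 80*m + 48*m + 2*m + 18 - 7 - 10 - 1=40*m^3 + 65*m^2 - 30*m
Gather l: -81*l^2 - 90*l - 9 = -81*l^2 - 90*l - 9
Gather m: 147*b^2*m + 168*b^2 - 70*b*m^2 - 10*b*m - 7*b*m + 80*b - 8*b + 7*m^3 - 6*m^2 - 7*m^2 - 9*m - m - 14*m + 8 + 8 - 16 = 168*b^2 + 72*b + 7*m^3 + m^2*(-70*b - 13) + m*(147*b^2 - 17*b - 24)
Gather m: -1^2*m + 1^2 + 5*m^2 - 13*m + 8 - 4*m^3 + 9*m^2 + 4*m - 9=-4*m^3 + 14*m^2 - 10*m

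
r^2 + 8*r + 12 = (r + 2)*(r + 6)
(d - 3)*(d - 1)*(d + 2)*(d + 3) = d^4 + d^3 - 11*d^2 - 9*d + 18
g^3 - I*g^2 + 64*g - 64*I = (g - 8*I)*(g - I)*(g + 8*I)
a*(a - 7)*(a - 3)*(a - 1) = a^4 - 11*a^3 + 31*a^2 - 21*a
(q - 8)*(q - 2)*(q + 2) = q^3 - 8*q^2 - 4*q + 32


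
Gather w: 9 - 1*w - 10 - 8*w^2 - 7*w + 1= -8*w^2 - 8*w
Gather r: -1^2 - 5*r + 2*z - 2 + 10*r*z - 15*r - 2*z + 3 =r*(10*z - 20)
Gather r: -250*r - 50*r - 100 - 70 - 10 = -300*r - 180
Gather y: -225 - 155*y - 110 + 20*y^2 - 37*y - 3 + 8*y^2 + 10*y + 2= 28*y^2 - 182*y - 336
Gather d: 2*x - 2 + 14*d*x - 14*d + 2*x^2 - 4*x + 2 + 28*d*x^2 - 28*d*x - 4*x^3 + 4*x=d*(28*x^2 - 14*x - 14) - 4*x^3 + 2*x^2 + 2*x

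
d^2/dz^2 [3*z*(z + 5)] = 6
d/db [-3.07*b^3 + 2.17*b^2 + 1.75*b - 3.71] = -9.21*b^2 + 4.34*b + 1.75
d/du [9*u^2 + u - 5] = 18*u + 1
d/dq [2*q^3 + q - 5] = 6*q^2 + 1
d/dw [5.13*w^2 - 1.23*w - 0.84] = 10.26*w - 1.23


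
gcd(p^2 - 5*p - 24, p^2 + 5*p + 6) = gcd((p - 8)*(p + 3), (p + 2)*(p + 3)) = p + 3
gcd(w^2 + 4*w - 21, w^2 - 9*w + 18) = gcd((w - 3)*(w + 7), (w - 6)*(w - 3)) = w - 3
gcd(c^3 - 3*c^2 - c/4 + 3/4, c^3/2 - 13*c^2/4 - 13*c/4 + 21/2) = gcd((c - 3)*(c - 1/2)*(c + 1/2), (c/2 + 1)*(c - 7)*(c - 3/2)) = 1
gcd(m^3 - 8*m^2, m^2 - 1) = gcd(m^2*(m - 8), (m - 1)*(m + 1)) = 1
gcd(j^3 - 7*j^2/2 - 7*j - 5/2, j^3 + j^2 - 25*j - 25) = j^2 - 4*j - 5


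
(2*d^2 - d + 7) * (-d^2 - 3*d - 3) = -2*d^4 - 5*d^3 - 10*d^2 - 18*d - 21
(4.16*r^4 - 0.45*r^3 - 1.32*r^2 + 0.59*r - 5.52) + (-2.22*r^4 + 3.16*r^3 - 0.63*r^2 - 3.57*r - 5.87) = 1.94*r^4 + 2.71*r^3 - 1.95*r^2 - 2.98*r - 11.39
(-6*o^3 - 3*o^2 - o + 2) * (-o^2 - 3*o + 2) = 6*o^5 + 21*o^4 - 2*o^3 - 5*o^2 - 8*o + 4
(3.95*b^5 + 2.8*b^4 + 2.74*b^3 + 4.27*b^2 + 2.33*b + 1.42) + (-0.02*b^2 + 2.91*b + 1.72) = 3.95*b^5 + 2.8*b^4 + 2.74*b^3 + 4.25*b^2 + 5.24*b + 3.14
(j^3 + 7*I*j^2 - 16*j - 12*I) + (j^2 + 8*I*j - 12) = j^3 + j^2 + 7*I*j^2 - 16*j + 8*I*j - 12 - 12*I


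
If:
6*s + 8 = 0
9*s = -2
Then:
No Solution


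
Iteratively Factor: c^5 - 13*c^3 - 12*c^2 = (c - 4)*(c^4 + 4*c^3 + 3*c^2) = (c - 4)*(c + 3)*(c^3 + c^2) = (c - 4)*(c + 1)*(c + 3)*(c^2) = c*(c - 4)*(c + 1)*(c + 3)*(c)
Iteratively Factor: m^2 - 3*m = (m)*(m - 3)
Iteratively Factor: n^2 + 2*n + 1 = (n + 1)*(n + 1)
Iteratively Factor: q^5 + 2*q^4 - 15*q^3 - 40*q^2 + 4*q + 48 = (q - 1)*(q^4 + 3*q^3 - 12*q^2 - 52*q - 48) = (q - 1)*(q + 3)*(q^3 - 12*q - 16) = (q - 1)*(q + 2)*(q + 3)*(q^2 - 2*q - 8) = (q - 4)*(q - 1)*(q + 2)*(q + 3)*(q + 2)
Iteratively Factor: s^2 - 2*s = (s)*(s - 2)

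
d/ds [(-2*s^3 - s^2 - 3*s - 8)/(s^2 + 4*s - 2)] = (-2*s^4 - 16*s^3 + 11*s^2 + 20*s + 38)/(s^4 + 8*s^3 + 12*s^2 - 16*s + 4)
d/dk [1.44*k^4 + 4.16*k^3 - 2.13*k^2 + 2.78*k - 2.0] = 5.76*k^3 + 12.48*k^2 - 4.26*k + 2.78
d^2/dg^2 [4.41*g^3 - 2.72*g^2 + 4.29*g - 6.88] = 26.46*g - 5.44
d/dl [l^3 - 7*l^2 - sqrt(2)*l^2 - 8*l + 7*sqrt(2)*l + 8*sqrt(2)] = 3*l^2 - 14*l - 2*sqrt(2)*l - 8 + 7*sqrt(2)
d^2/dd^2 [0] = 0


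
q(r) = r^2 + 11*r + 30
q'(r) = 2*r + 11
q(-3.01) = 5.95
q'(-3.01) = 4.98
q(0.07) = 30.77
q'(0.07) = 11.14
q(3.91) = 88.30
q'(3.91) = 18.82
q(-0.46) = 25.15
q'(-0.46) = 10.08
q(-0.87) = 21.19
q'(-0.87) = 9.26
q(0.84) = 39.95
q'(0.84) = 12.68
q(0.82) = 39.69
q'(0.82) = 12.64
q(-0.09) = 29.02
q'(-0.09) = 10.82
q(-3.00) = 6.00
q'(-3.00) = 5.00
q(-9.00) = 12.00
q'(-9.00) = -7.00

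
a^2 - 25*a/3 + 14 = (a - 6)*(a - 7/3)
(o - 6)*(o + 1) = o^2 - 5*o - 6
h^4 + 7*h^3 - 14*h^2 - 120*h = h*(h - 4)*(h + 5)*(h + 6)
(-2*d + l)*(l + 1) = -2*d*l - 2*d + l^2 + l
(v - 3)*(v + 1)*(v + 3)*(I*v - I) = I*v^4 - 10*I*v^2 + 9*I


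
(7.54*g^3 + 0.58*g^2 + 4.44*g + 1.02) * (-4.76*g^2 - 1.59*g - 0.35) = -35.8904*g^5 - 14.7494*g^4 - 24.6956*g^3 - 12.1178*g^2 - 3.1758*g - 0.357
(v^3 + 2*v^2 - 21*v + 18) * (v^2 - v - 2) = v^5 + v^4 - 25*v^3 + 35*v^2 + 24*v - 36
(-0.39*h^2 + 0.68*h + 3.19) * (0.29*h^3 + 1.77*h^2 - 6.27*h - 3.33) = -0.1131*h^5 - 0.4931*h^4 + 4.574*h^3 + 2.6814*h^2 - 22.2657*h - 10.6227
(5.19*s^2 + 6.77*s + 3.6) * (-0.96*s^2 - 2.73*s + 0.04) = -4.9824*s^4 - 20.6679*s^3 - 21.7305*s^2 - 9.5572*s + 0.144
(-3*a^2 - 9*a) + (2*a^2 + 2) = -a^2 - 9*a + 2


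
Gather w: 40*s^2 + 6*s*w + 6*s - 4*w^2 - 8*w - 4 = 40*s^2 + 6*s - 4*w^2 + w*(6*s - 8) - 4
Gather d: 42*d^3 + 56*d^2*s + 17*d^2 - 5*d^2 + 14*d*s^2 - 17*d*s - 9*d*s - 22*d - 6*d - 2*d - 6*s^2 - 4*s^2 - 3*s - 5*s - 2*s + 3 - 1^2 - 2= 42*d^3 + d^2*(56*s + 12) + d*(14*s^2 - 26*s - 30) - 10*s^2 - 10*s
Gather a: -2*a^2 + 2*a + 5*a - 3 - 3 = -2*a^2 + 7*a - 6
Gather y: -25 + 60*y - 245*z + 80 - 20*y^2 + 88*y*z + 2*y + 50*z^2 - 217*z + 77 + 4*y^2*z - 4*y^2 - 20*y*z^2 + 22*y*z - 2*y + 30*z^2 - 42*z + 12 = y^2*(4*z - 24) + y*(-20*z^2 + 110*z + 60) + 80*z^2 - 504*z + 144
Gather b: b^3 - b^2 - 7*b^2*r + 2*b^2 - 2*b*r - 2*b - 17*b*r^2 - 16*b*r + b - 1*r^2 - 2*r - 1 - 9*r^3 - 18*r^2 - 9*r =b^3 + b^2*(1 - 7*r) + b*(-17*r^2 - 18*r - 1) - 9*r^3 - 19*r^2 - 11*r - 1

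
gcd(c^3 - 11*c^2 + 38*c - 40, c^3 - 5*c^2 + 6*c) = c - 2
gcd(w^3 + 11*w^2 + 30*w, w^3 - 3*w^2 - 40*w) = w^2 + 5*w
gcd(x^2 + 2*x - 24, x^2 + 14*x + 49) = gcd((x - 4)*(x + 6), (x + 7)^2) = 1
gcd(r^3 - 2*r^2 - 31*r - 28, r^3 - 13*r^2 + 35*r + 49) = r^2 - 6*r - 7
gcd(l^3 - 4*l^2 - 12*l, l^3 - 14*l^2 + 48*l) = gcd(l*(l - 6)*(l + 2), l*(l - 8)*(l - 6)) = l^2 - 6*l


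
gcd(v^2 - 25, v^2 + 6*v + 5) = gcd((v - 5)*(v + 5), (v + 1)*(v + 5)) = v + 5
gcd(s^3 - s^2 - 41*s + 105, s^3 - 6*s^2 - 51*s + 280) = s^2 + 2*s - 35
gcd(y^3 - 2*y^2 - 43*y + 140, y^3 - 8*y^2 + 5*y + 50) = y - 5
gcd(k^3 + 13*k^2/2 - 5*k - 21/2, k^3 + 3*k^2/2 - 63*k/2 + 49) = k + 7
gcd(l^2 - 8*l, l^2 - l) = l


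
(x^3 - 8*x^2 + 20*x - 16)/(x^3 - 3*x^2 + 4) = (x - 4)/(x + 1)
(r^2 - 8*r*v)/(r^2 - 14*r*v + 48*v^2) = r/(r - 6*v)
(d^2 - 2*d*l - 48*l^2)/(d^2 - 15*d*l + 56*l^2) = (d + 6*l)/(d - 7*l)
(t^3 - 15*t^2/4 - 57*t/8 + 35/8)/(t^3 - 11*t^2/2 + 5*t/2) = (t + 7/4)/t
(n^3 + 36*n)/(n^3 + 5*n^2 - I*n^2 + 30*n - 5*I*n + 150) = n*(n + 6*I)/(n^2 + 5*n*(1 + I) + 25*I)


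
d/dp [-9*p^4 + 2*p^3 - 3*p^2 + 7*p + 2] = -36*p^3 + 6*p^2 - 6*p + 7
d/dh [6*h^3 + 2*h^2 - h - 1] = 18*h^2 + 4*h - 1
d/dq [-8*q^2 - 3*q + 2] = -16*q - 3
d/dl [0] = 0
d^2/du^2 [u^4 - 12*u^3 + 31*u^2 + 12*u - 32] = 12*u^2 - 72*u + 62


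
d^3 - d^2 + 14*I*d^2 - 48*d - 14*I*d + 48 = (d - 1)*(d + 6*I)*(d + 8*I)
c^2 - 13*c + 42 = (c - 7)*(c - 6)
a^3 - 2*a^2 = a^2*(a - 2)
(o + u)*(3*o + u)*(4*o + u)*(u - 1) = 12*o^3*u - 12*o^3 + 19*o^2*u^2 - 19*o^2*u + 8*o*u^3 - 8*o*u^2 + u^4 - u^3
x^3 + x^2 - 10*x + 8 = (x - 2)*(x - 1)*(x + 4)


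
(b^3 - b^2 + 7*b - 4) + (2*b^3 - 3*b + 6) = 3*b^3 - b^2 + 4*b + 2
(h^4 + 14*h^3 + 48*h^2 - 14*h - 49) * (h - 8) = h^5 + 6*h^4 - 64*h^3 - 398*h^2 + 63*h + 392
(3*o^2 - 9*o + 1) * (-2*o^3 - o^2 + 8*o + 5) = -6*o^5 + 15*o^4 + 31*o^3 - 58*o^2 - 37*o + 5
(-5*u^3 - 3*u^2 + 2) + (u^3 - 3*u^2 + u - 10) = -4*u^3 - 6*u^2 + u - 8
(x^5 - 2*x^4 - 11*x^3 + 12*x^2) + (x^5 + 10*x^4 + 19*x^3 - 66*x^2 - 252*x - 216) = 2*x^5 + 8*x^4 + 8*x^3 - 54*x^2 - 252*x - 216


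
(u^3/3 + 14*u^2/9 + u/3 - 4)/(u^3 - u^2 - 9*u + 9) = (3*u^2 + 5*u - 12)/(9*(u^2 - 4*u + 3))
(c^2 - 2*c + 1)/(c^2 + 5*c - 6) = (c - 1)/(c + 6)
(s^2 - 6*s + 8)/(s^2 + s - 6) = (s - 4)/(s + 3)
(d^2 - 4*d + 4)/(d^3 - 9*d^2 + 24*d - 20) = 1/(d - 5)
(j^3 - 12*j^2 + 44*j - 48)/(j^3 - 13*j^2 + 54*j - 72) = (j - 2)/(j - 3)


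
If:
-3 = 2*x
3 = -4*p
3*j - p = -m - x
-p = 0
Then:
No Solution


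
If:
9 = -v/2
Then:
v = -18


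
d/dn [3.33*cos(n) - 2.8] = -3.33*sin(n)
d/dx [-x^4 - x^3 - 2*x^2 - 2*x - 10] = -4*x^3 - 3*x^2 - 4*x - 2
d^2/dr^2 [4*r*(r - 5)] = 8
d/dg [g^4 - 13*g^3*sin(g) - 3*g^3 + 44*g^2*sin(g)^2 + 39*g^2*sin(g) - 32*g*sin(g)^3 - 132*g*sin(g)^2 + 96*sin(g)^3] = -13*g^3*cos(g) + 4*g^3 - 39*g^2*sin(g) + 44*g^2*sin(2*g) + 39*g^2*cos(g) - 9*g^2 - 96*g*sin(g)^2*cos(g) + 88*g*sin(g)^2 + 78*g*sin(g) - 132*g*sin(2*g) - 32*sin(g)^3 + 288*sin(g)^2*cos(g) - 132*sin(g)^2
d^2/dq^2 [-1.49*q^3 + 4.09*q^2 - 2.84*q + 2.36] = 8.18 - 8.94*q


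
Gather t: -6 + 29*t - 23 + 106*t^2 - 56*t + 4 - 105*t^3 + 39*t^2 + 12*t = -105*t^3 + 145*t^2 - 15*t - 25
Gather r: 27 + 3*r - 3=3*r + 24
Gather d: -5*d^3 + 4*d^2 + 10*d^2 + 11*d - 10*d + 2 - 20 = -5*d^3 + 14*d^2 + d - 18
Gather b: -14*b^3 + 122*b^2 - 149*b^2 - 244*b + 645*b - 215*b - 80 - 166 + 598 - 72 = -14*b^3 - 27*b^2 + 186*b + 280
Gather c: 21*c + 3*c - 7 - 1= 24*c - 8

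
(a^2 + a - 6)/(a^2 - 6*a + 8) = (a + 3)/(a - 4)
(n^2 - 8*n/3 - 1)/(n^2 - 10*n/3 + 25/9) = 3*(3*n^2 - 8*n - 3)/(9*n^2 - 30*n + 25)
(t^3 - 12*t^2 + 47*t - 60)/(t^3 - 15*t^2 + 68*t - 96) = (t - 5)/(t - 8)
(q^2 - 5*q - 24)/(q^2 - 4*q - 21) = (q - 8)/(q - 7)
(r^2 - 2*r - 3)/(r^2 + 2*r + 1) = (r - 3)/(r + 1)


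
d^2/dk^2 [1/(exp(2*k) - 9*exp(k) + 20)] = ((9 - 4*exp(k))*(exp(2*k) - 9*exp(k) + 20) + 2*(2*exp(k) - 9)^2*exp(k))*exp(k)/(exp(2*k) - 9*exp(k) + 20)^3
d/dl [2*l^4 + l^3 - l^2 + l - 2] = 8*l^3 + 3*l^2 - 2*l + 1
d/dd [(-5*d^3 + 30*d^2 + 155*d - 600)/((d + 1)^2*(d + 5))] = 5*(59 - 13*d)/(d^3 + 3*d^2 + 3*d + 1)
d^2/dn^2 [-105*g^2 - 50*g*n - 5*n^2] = -10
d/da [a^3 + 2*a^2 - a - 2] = 3*a^2 + 4*a - 1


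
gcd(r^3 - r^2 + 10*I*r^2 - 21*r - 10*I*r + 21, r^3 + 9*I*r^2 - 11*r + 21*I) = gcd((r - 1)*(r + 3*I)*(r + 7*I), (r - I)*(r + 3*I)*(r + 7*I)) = r^2 + 10*I*r - 21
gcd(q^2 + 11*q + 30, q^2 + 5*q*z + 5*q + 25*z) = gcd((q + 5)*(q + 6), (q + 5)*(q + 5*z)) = q + 5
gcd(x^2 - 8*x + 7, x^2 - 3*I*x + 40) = 1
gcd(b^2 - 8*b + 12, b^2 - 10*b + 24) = b - 6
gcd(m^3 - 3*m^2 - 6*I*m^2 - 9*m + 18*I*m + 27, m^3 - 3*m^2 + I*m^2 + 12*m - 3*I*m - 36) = m^2 + m*(-3 - 3*I) + 9*I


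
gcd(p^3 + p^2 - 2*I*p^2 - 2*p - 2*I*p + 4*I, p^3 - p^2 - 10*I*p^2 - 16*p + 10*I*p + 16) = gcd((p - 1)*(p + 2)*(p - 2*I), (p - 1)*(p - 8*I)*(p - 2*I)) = p^2 + p*(-1 - 2*I) + 2*I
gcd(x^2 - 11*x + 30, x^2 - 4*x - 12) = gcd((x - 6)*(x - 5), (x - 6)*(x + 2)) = x - 6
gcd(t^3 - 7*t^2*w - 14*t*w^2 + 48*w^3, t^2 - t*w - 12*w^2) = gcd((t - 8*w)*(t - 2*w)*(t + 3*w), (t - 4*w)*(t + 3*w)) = t + 3*w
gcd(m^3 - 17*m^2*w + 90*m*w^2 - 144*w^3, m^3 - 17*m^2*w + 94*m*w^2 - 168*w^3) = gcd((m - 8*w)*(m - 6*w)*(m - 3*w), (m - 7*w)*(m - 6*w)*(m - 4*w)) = -m + 6*w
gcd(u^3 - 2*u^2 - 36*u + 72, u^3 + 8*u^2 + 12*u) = u + 6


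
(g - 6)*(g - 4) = g^2 - 10*g + 24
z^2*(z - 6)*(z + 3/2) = z^4 - 9*z^3/2 - 9*z^2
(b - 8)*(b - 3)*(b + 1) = b^3 - 10*b^2 + 13*b + 24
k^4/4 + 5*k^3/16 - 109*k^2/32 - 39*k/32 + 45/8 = (k/4 + 1)*(k - 3)*(k - 5/4)*(k + 3/2)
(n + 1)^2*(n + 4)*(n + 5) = n^4 + 11*n^3 + 39*n^2 + 49*n + 20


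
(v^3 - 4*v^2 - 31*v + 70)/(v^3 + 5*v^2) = 1 - 9/v + 14/v^2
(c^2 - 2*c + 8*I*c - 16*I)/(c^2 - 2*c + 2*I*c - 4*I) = (c + 8*I)/(c + 2*I)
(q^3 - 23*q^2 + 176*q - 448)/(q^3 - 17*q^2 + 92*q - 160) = (q^2 - 15*q + 56)/(q^2 - 9*q + 20)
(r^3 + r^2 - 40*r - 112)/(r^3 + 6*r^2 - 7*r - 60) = (r^2 - 3*r - 28)/(r^2 + 2*r - 15)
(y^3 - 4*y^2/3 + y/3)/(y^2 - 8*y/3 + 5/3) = y*(3*y - 1)/(3*y - 5)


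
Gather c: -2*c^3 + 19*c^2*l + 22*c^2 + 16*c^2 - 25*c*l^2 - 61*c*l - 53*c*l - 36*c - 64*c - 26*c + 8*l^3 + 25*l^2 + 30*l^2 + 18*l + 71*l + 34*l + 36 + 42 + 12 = -2*c^3 + c^2*(19*l + 38) + c*(-25*l^2 - 114*l - 126) + 8*l^3 + 55*l^2 + 123*l + 90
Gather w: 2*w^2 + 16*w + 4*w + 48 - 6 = 2*w^2 + 20*w + 42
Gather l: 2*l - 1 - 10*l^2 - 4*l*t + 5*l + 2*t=-10*l^2 + l*(7 - 4*t) + 2*t - 1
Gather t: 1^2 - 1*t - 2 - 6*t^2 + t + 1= -6*t^2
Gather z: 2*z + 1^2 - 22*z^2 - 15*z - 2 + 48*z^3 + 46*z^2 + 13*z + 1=48*z^3 + 24*z^2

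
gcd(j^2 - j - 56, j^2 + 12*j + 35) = j + 7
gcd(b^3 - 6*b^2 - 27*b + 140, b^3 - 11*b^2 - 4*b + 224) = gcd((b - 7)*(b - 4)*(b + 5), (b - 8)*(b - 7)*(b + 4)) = b - 7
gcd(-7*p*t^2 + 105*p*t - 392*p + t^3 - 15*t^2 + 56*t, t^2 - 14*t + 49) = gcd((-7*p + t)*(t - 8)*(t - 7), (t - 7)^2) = t - 7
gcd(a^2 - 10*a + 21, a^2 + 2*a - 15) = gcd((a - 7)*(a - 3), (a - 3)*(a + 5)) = a - 3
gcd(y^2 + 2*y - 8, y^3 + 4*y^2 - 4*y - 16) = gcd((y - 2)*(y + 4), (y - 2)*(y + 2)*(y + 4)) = y^2 + 2*y - 8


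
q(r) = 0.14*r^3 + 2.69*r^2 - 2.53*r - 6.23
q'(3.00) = 17.39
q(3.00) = 14.17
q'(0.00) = -2.53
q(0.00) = -6.23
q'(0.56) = 0.61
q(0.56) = -6.78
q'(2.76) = 15.52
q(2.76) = 10.22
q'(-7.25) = -19.46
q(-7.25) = 100.15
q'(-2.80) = -14.30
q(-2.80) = 18.87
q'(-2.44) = -13.16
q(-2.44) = 13.92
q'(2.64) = 14.60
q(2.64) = 8.41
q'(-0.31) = -4.16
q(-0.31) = -5.19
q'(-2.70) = -13.99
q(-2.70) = 17.46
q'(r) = 0.42*r^2 + 5.38*r - 2.53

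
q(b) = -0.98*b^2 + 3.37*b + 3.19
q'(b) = 3.37 - 1.96*b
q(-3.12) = -16.86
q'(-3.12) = 9.49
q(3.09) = 4.25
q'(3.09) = -2.69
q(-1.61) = -4.78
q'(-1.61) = 6.53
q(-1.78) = -5.91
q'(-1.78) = 6.86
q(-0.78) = -0.03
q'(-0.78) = 4.90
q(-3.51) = -20.71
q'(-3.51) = 10.25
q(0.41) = 4.41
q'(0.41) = 2.57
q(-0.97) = -1.00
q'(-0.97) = 5.27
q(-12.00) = -178.37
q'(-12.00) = 26.89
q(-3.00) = -15.74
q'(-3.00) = 9.25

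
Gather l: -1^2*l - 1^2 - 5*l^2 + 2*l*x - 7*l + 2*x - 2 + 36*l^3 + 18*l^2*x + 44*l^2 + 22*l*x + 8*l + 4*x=36*l^3 + l^2*(18*x + 39) + 24*l*x + 6*x - 3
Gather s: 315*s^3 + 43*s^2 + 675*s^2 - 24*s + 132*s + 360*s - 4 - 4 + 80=315*s^3 + 718*s^2 + 468*s + 72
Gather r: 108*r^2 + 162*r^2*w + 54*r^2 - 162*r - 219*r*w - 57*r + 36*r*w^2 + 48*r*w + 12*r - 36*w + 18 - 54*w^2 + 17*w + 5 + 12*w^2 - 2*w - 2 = r^2*(162*w + 162) + r*(36*w^2 - 171*w - 207) - 42*w^2 - 21*w + 21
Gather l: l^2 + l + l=l^2 + 2*l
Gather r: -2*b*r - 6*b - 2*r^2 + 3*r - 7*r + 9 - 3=-6*b - 2*r^2 + r*(-2*b - 4) + 6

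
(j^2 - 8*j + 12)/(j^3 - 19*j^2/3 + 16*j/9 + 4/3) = 9*(j - 2)/(9*j^2 - 3*j - 2)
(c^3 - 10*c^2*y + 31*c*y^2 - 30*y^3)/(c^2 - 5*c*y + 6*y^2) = c - 5*y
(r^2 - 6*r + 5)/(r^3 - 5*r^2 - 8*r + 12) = (r - 5)/(r^2 - 4*r - 12)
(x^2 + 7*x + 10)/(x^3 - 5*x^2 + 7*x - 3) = (x^2 + 7*x + 10)/(x^3 - 5*x^2 + 7*x - 3)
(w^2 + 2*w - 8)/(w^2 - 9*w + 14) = (w + 4)/(w - 7)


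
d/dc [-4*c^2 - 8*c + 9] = -8*c - 8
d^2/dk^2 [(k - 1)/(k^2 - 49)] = 2*(4*k^2*(k - 1) + (1 - 3*k)*(k^2 - 49))/(k^2 - 49)^3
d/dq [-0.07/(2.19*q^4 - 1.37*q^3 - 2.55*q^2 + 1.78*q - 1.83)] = (0.6132*q^3 - 0.2877*q^2 - 0.357*q + 0.1246)/(-2.19*q^4 + 1.37*q^3 + 2.55*q^2 - 1.78*q + 1.83)^2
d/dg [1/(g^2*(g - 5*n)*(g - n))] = (-g*(g - 5*n) - g*(g - n) - 2*(g - 5*n)*(g - n))/(g^3*(g - 5*n)^2*(g - n)^2)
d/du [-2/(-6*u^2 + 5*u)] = 2*(5 - 12*u)/(u^2*(6*u - 5)^2)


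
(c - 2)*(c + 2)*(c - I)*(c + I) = c^4 - 3*c^2 - 4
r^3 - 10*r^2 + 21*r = r*(r - 7)*(r - 3)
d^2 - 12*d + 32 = (d - 8)*(d - 4)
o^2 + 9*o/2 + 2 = (o + 1/2)*(o + 4)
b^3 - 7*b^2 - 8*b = b*(b - 8)*(b + 1)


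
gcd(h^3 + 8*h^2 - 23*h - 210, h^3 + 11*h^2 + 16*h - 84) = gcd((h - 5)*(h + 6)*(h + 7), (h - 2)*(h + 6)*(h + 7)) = h^2 + 13*h + 42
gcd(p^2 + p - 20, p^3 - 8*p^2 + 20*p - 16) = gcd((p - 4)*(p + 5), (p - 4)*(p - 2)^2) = p - 4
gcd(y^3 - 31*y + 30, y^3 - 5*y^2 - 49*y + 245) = y - 5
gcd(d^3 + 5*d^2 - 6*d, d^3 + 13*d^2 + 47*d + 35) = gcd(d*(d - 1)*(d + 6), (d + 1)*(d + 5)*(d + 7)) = 1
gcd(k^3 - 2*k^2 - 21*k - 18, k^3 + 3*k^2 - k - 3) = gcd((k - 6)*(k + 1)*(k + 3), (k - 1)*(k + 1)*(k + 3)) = k^2 + 4*k + 3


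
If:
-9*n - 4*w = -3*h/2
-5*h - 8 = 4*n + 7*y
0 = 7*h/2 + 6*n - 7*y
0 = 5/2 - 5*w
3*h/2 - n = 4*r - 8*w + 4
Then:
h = -104/183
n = -58/183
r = -49/366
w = 1/2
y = -712/1281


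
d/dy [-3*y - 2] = -3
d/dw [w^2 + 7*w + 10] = 2*w + 7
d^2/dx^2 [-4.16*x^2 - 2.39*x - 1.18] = -8.32000000000000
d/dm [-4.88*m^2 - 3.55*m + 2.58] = -9.76*m - 3.55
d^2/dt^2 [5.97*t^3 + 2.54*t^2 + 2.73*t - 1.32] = 35.82*t + 5.08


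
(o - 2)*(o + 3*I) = o^2 - 2*o + 3*I*o - 6*I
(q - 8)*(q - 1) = q^2 - 9*q + 8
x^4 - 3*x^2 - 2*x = x*(x - 2)*(x + 1)^2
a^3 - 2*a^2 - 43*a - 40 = (a - 8)*(a + 1)*(a + 5)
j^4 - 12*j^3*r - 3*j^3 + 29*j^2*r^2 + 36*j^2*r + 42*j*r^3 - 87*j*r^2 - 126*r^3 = (j - 3)*(j - 7*r)*(j - 6*r)*(j + r)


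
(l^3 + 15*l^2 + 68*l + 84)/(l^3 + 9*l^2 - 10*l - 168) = (l + 2)/(l - 4)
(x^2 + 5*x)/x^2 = (x + 5)/x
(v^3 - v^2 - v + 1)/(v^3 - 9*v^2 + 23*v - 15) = (v^2 - 1)/(v^2 - 8*v + 15)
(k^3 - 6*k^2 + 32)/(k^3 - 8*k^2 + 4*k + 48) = (k - 4)/(k - 6)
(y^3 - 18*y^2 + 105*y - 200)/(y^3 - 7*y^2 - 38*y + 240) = (y - 5)/(y + 6)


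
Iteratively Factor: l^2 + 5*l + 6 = (l + 2)*(l + 3)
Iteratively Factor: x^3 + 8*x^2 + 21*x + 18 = (x + 3)*(x^2 + 5*x + 6) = (x + 2)*(x + 3)*(x + 3)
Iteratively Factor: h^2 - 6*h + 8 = (h - 2)*(h - 4)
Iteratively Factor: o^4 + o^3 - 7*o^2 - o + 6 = (o + 1)*(o^3 - 7*o + 6) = (o - 1)*(o + 1)*(o^2 + o - 6) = (o - 2)*(o - 1)*(o + 1)*(o + 3)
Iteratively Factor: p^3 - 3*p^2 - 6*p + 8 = (p - 1)*(p^2 - 2*p - 8) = (p - 1)*(p + 2)*(p - 4)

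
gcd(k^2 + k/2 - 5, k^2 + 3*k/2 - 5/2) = k + 5/2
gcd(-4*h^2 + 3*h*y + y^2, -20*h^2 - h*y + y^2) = 4*h + y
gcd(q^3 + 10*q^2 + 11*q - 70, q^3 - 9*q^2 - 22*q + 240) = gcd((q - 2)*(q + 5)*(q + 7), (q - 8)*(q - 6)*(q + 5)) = q + 5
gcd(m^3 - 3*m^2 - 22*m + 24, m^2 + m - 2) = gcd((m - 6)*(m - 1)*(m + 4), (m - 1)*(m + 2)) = m - 1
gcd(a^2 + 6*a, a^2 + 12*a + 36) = a + 6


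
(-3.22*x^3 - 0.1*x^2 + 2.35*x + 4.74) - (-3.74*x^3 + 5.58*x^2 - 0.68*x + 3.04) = 0.52*x^3 - 5.68*x^2 + 3.03*x + 1.7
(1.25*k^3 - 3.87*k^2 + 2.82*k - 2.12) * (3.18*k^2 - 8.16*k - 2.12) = 3.975*k^5 - 22.5066*k^4 + 37.8968*k^3 - 21.5484*k^2 + 11.3208*k + 4.4944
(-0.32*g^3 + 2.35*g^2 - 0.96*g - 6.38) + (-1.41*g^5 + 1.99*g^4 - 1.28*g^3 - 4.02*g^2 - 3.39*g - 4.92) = -1.41*g^5 + 1.99*g^4 - 1.6*g^3 - 1.67*g^2 - 4.35*g - 11.3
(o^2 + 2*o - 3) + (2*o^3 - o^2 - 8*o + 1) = 2*o^3 - 6*o - 2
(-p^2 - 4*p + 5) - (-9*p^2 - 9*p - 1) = 8*p^2 + 5*p + 6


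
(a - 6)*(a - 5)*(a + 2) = a^3 - 9*a^2 + 8*a + 60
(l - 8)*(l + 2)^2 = l^3 - 4*l^2 - 28*l - 32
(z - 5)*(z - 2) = z^2 - 7*z + 10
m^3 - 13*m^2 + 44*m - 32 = (m - 8)*(m - 4)*(m - 1)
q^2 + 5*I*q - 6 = (q + 2*I)*(q + 3*I)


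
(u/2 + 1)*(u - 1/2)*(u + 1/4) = u^3/2 + 7*u^2/8 - 5*u/16 - 1/8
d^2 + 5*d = d*(d + 5)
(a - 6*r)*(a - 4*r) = a^2 - 10*a*r + 24*r^2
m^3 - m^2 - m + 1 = (m - 1)^2*(m + 1)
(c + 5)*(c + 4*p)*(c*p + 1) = c^3*p + 4*c^2*p^2 + 5*c^2*p + c^2 + 20*c*p^2 + 4*c*p + 5*c + 20*p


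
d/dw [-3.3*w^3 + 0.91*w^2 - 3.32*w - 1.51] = -9.9*w^2 + 1.82*w - 3.32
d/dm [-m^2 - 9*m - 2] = -2*m - 9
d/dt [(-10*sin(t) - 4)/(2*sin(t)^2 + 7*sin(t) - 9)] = 2*(10*sin(t)^2 + 8*sin(t) + 59)*cos(t)/((sin(t) - 1)^2*(2*sin(t) + 9)^2)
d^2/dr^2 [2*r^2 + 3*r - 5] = 4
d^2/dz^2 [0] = 0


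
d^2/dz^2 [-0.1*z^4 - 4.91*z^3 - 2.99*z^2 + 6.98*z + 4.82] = -1.2*z^2 - 29.46*z - 5.98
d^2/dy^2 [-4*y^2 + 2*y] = -8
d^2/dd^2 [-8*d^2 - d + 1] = -16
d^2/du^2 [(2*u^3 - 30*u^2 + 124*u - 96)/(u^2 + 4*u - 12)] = 24*(25*u^3 - 138*u^2 + 348*u - 88)/(u^6 + 12*u^5 + 12*u^4 - 224*u^3 - 144*u^2 + 1728*u - 1728)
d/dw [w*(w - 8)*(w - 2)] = 3*w^2 - 20*w + 16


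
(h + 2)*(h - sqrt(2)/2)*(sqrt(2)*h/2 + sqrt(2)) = sqrt(2)*h^3/2 - h^2/2 + 2*sqrt(2)*h^2 - 2*h + 2*sqrt(2)*h - 2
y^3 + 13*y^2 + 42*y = y*(y + 6)*(y + 7)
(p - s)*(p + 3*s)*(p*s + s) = p^3*s + 2*p^2*s^2 + p^2*s - 3*p*s^3 + 2*p*s^2 - 3*s^3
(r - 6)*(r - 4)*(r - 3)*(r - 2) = r^4 - 15*r^3 + 80*r^2 - 180*r + 144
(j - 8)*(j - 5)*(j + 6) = j^3 - 7*j^2 - 38*j + 240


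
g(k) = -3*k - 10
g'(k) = -3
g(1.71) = -15.13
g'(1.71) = -3.00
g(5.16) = -25.48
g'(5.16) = -3.00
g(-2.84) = -1.48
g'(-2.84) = -3.00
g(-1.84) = -4.48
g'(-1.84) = -3.00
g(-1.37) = -5.89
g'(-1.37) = -3.00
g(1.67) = -15.01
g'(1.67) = -3.00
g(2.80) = -18.40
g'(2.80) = -3.00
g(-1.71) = -4.87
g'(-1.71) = -3.00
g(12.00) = -46.00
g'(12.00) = -3.00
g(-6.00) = 8.00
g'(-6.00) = -3.00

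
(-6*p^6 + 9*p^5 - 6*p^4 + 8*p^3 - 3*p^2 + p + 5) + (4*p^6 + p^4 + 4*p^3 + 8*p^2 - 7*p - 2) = -2*p^6 + 9*p^5 - 5*p^4 + 12*p^3 + 5*p^2 - 6*p + 3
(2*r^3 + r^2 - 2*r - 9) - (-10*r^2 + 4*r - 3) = 2*r^3 + 11*r^2 - 6*r - 6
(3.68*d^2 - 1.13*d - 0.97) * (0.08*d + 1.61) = 0.2944*d^3 + 5.8344*d^2 - 1.8969*d - 1.5617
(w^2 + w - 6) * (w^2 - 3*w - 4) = w^4 - 2*w^3 - 13*w^2 + 14*w + 24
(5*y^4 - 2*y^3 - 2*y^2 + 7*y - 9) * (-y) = -5*y^5 + 2*y^4 + 2*y^3 - 7*y^2 + 9*y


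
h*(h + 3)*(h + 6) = h^3 + 9*h^2 + 18*h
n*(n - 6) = n^2 - 6*n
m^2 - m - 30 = (m - 6)*(m + 5)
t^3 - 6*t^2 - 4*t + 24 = (t - 6)*(t - 2)*(t + 2)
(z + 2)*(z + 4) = z^2 + 6*z + 8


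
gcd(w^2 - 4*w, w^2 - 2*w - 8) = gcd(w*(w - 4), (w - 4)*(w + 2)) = w - 4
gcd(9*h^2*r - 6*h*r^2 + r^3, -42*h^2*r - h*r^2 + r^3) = r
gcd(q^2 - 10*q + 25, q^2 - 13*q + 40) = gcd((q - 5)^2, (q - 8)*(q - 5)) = q - 5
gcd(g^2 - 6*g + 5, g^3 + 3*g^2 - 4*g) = g - 1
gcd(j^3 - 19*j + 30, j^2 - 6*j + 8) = j - 2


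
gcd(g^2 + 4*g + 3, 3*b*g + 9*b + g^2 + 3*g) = g + 3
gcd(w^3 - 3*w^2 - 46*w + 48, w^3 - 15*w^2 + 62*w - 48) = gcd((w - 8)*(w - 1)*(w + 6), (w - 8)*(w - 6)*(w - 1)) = w^2 - 9*w + 8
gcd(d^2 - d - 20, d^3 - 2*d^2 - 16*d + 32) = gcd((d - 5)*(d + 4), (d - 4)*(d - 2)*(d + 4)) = d + 4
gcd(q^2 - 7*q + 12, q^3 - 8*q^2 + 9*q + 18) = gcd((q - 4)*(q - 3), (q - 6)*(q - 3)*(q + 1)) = q - 3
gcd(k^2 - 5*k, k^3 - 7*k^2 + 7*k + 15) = k - 5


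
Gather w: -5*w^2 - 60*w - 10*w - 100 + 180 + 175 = -5*w^2 - 70*w + 255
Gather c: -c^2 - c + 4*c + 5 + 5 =-c^2 + 3*c + 10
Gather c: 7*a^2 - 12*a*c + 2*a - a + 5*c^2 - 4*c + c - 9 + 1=7*a^2 + a + 5*c^2 + c*(-12*a - 3) - 8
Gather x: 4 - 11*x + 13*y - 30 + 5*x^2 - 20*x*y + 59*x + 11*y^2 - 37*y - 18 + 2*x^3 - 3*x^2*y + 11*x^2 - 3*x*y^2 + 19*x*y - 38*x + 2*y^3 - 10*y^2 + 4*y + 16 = 2*x^3 + x^2*(16 - 3*y) + x*(-3*y^2 - y + 10) + 2*y^3 + y^2 - 20*y - 28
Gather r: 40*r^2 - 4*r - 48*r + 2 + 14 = 40*r^2 - 52*r + 16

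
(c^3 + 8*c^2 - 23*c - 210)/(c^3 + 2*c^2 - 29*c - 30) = (c + 7)/(c + 1)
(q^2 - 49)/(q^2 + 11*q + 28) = (q - 7)/(q + 4)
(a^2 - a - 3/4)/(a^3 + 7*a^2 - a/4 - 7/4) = (2*a - 3)/(2*a^2 + 13*a - 7)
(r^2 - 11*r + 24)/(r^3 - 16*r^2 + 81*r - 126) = (r - 8)/(r^2 - 13*r + 42)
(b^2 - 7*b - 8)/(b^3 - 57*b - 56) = 1/(b + 7)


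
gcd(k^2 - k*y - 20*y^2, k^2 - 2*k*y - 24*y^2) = k + 4*y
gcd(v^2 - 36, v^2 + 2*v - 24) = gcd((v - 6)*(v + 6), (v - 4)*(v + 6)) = v + 6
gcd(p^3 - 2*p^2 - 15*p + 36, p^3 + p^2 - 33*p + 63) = p^2 - 6*p + 9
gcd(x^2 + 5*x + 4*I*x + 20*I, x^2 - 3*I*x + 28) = x + 4*I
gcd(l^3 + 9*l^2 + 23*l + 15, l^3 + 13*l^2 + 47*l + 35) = l^2 + 6*l + 5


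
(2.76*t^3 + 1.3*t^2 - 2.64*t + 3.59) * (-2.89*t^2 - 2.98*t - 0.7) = -7.9764*t^5 - 11.9818*t^4 + 1.8236*t^3 - 3.4179*t^2 - 8.8502*t - 2.513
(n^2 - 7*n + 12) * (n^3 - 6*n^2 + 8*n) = n^5 - 13*n^4 + 62*n^3 - 128*n^2 + 96*n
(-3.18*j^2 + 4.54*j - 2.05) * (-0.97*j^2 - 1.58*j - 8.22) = 3.0846*j^4 + 0.620600000000001*j^3 + 20.9549*j^2 - 34.0798*j + 16.851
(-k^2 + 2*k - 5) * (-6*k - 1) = 6*k^3 - 11*k^2 + 28*k + 5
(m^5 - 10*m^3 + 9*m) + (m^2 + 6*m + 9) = m^5 - 10*m^3 + m^2 + 15*m + 9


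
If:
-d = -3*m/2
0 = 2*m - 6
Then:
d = 9/2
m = 3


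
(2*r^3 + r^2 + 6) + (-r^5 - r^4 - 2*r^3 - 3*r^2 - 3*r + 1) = -r^5 - r^4 - 2*r^2 - 3*r + 7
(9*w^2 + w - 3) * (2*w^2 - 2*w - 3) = 18*w^4 - 16*w^3 - 35*w^2 + 3*w + 9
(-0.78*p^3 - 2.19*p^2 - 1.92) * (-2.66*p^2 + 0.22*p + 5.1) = 2.0748*p^5 + 5.6538*p^4 - 4.4598*p^3 - 6.0618*p^2 - 0.4224*p - 9.792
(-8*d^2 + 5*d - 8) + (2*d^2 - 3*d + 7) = -6*d^2 + 2*d - 1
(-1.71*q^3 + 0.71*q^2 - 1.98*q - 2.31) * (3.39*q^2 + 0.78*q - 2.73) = -5.7969*q^5 + 1.0731*q^4 - 1.4901*q^3 - 11.3136*q^2 + 3.6036*q + 6.3063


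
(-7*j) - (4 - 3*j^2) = 3*j^2 - 7*j - 4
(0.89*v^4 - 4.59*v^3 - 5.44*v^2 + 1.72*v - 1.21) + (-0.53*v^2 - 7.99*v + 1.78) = 0.89*v^4 - 4.59*v^3 - 5.97*v^2 - 6.27*v + 0.57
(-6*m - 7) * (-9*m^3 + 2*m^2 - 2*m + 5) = 54*m^4 + 51*m^3 - 2*m^2 - 16*m - 35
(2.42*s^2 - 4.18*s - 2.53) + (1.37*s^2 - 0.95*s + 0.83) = 3.79*s^2 - 5.13*s - 1.7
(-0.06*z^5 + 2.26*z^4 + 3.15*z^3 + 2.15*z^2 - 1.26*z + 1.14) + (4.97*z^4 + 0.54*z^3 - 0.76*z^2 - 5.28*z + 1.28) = -0.06*z^5 + 7.23*z^4 + 3.69*z^3 + 1.39*z^2 - 6.54*z + 2.42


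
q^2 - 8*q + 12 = (q - 6)*(q - 2)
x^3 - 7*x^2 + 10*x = x*(x - 5)*(x - 2)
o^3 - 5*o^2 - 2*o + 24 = (o - 4)*(o - 3)*(o + 2)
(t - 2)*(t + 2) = t^2 - 4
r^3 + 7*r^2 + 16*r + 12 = (r + 2)^2*(r + 3)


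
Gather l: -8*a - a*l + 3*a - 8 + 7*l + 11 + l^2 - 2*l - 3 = -5*a + l^2 + l*(5 - a)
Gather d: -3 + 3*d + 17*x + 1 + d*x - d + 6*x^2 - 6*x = d*(x + 2) + 6*x^2 + 11*x - 2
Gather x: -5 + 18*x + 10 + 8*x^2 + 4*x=8*x^2 + 22*x + 5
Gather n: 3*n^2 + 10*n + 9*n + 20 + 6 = 3*n^2 + 19*n + 26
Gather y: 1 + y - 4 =y - 3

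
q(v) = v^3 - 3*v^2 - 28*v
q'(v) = 3*v^2 - 6*v - 28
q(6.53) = -32.32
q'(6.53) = 60.74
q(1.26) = -38.04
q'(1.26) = -30.80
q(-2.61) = 34.86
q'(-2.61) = 8.10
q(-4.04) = -1.78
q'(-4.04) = 45.20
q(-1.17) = 27.05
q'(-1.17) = -16.87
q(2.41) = -70.91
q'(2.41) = -25.04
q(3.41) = -90.71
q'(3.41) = -13.58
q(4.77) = -93.29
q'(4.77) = 11.64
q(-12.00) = -1824.00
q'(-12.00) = 476.00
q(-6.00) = -156.00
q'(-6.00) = 116.00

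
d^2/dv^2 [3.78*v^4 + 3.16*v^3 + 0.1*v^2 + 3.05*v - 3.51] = 45.36*v^2 + 18.96*v + 0.2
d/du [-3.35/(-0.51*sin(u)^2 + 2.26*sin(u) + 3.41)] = (7.571 - 3.417*sin(u))*cos(u)/(-0.51*sin(u)^2 + 2.26*sin(u) + 3.41)^2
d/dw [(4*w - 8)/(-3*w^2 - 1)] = 4*(-3*w^2 + 6*w*(w - 2) - 1)/(3*w^2 + 1)^2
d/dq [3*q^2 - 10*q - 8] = 6*q - 10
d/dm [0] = 0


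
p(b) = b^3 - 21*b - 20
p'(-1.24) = -16.39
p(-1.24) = 4.13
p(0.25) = -25.23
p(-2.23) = 15.74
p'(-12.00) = 411.00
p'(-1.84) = -10.84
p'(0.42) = -20.47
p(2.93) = -56.38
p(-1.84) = 12.41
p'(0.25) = -20.81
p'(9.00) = 222.00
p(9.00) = 520.00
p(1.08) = -41.42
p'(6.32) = 98.83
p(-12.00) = -1496.00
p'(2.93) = 4.75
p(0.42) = -28.75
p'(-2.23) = -6.08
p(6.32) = 99.72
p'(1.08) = -17.50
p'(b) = 3*b^2 - 21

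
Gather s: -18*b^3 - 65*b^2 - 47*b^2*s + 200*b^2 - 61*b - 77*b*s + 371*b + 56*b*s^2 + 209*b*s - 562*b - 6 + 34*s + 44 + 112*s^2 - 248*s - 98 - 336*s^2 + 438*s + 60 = -18*b^3 + 135*b^2 - 252*b + s^2*(56*b - 224) + s*(-47*b^2 + 132*b + 224)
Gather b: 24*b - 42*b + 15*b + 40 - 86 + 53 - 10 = -3*b - 3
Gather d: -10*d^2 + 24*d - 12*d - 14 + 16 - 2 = -10*d^2 + 12*d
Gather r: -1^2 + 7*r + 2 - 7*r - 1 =0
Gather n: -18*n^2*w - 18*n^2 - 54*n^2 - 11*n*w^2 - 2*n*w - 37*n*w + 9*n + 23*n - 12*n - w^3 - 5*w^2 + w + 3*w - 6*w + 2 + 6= n^2*(-18*w - 72) + n*(-11*w^2 - 39*w + 20) - w^3 - 5*w^2 - 2*w + 8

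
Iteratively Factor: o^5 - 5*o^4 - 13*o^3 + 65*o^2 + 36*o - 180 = (o - 2)*(o^4 - 3*o^3 - 19*o^2 + 27*o + 90) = (o - 2)*(o + 3)*(o^3 - 6*o^2 - o + 30) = (o - 2)*(o + 2)*(o + 3)*(o^2 - 8*o + 15) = (o - 5)*(o - 2)*(o + 2)*(o + 3)*(o - 3)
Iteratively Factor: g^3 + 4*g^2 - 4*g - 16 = (g + 2)*(g^2 + 2*g - 8) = (g - 2)*(g + 2)*(g + 4)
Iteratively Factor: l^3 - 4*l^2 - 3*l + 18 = (l - 3)*(l^2 - l - 6) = (l - 3)*(l + 2)*(l - 3)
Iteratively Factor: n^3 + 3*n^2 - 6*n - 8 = (n + 1)*(n^2 + 2*n - 8) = (n - 2)*(n + 1)*(n + 4)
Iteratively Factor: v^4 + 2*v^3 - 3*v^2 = (v + 3)*(v^3 - v^2) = (v - 1)*(v + 3)*(v^2) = v*(v - 1)*(v + 3)*(v)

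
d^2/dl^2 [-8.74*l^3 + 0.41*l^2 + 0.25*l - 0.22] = 0.82 - 52.44*l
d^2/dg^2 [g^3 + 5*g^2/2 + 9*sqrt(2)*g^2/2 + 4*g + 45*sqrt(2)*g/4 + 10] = 6*g + 5 + 9*sqrt(2)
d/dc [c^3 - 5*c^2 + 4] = c*(3*c - 10)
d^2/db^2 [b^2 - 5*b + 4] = 2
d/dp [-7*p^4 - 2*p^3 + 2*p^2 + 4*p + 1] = -28*p^3 - 6*p^2 + 4*p + 4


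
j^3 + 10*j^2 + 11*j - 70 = (j - 2)*(j + 5)*(j + 7)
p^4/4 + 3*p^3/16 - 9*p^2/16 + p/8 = p*(p/4 + 1/2)*(p - 1)*(p - 1/4)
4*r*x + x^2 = x*(4*r + x)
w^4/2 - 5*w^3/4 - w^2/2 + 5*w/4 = w*(w/2 + 1/2)*(w - 5/2)*(w - 1)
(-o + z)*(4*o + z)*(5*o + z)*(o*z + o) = -20*o^4*z - 20*o^4 + 11*o^3*z^2 + 11*o^3*z + 8*o^2*z^3 + 8*o^2*z^2 + o*z^4 + o*z^3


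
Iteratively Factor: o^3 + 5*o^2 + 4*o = (o + 1)*(o^2 + 4*o) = o*(o + 1)*(o + 4)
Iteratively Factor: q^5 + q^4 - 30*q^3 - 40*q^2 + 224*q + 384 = (q + 3)*(q^4 - 2*q^3 - 24*q^2 + 32*q + 128) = (q + 2)*(q + 3)*(q^3 - 4*q^2 - 16*q + 64) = (q - 4)*(q + 2)*(q + 3)*(q^2 - 16) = (q - 4)^2*(q + 2)*(q + 3)*(q + 4)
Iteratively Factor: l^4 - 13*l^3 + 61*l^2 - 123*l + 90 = (l - 5)*(l^3 - 8*l^2 + 21*l - 18) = (l - 5)*(l - 3)*(l^2 - 5*l + 6) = (l - 5)*(l - 3)*(l - 2)*(l - 3)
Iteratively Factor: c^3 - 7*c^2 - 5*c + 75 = (c - 5)*(c^2 - 2*c - 15) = (c - 5)*(c + 3)*(c - 5)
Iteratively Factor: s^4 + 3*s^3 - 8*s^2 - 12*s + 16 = (s + 4)*(s^3 - s^2 - 4*s + 4) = (s + 2)*(s + 4)*(s^2 - 3*s + 2) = (s - 2)*(s + 2)*(s + 4)*(s - 1)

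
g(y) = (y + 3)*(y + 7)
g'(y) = 2*y + 10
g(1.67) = 40.49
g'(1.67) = 13.34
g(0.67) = 28.15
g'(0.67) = 11.34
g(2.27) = 48.85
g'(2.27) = 14.54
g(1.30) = 35.69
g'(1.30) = 12.60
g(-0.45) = 16.70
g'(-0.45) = 9.10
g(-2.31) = 3.24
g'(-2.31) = 5.38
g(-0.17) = 19.33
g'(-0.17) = 9.66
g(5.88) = 114.37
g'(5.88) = 21.76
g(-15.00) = 96.00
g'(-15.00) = -20.00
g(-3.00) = 0.00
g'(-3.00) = 4.00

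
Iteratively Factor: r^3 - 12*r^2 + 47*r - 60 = (r - 3)*(r^2 - 9*r + 20) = (r - 5)*(r - 3)*(r - 4)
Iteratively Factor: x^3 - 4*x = (x)*(x^2 - 4) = x*(x + 2)*(x - 2)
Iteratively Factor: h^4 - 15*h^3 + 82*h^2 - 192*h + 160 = (h - 4)*(h^3 - 11*h^2 + 38*h - 40) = (h - 4)*(h - 2)*(h^2 - 9*h + 20) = (h - 5)*(h - 4)*(h - 2)*(h - 4)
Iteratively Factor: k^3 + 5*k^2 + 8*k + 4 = (k + 2)*(k^2 + 3*k + 2) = (k + 1)*(k + 2)*(k + 2)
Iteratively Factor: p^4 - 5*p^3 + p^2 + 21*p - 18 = (p - 3)*(p^3 - 2*p^2 - 5*p + 6) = (p - 3)*(p + 2)*(p^2 - 4*p + 3) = (p - 3)*(p - 1)*(p + 2)*(p - 3)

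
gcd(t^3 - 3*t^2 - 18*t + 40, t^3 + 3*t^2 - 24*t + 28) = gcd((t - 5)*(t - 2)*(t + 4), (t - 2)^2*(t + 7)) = t - 2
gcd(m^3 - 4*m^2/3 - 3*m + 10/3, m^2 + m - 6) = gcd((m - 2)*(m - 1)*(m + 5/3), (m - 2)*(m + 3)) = m - 2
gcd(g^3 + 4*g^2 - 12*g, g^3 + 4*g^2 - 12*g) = g^3 + 4*g^2 - 12*g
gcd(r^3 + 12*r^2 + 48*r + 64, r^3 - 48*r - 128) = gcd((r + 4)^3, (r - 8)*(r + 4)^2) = r^2 + 8*r + 16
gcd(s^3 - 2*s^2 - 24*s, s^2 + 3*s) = s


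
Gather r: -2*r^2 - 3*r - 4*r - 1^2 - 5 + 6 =-2*r^2 - 7*r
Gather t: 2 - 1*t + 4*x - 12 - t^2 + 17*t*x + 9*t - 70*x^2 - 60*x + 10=-t^2 + t*(17*x + 8) - 70*x^2 - 56*x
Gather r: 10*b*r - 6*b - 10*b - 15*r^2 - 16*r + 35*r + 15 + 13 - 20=-16*b - 15*r^2 + r*(10*b + 19) + 8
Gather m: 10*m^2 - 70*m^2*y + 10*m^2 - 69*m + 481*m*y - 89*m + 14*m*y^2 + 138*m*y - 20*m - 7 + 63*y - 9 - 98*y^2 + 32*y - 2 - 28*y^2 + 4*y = m^2*(20 - 70*y) + m*(14*y^2 + 619*y - 178) - 126*y^2 + 99*y - 18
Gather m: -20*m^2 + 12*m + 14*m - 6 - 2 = -20*m^2 + 26*m - 8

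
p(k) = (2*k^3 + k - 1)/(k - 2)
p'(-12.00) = -44.09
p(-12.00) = 247.79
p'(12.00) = 51.83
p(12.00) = 346.70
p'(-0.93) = -1.70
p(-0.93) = 1.21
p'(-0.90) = -1.62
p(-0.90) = 1.16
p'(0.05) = -0.27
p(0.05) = 0.49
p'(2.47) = -63.08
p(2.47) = 67.25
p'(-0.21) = -0.32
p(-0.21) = 0.56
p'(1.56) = -77.57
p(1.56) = -18.53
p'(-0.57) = -0.85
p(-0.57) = 0.76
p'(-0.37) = -0.51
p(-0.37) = 0.62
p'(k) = (6*k^2 + 1)/(k - 2) - (2*k^3 + k - 1)/(k - 2)^2 = (4*k^3 - 12*k^2 - 1)/(k^2 - 4*k + 4)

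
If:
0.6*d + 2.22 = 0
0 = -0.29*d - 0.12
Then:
No Solution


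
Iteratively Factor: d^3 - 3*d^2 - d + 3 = (d - 3)*(d^2 - 1) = (d - 3)*(d - 1)*(d + 1)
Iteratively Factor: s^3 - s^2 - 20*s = (s - 5)*(s^2 + 4*s) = s*(s - 5)*(s + 4)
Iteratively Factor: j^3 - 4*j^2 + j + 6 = (j + 1)*(j^2 - 5*j + 6) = (j - 3)*(j + 1)*(j - 2)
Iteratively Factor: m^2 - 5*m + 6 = (m - 3)*(m - 2)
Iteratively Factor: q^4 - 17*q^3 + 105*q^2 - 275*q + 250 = (q - 5)*(q^3 - 12*q^2 + 45*q - 50) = (q - 5)^2*(q^2 - 7*q + 10) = (q - 5)^3*(q - 2)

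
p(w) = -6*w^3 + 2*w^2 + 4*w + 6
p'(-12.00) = -2636.00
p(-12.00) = 10614.00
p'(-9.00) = -1490.00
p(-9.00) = 4506.00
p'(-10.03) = -1846.94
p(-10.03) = 6221.24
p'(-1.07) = -20.89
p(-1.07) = 11.36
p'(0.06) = 4.18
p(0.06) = 6.25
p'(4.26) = -305.62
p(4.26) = -404.52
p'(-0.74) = -8.82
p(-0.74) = 6.57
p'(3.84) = -246.06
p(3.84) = -288.89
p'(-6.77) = -848.07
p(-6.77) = 1932.32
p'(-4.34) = -352.40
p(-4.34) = 516.79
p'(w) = -18*w^2 + 4*w + 4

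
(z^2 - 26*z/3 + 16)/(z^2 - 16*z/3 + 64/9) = 3*(z - 6)/(3*z - 8)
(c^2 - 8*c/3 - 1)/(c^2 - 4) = (c^2 - 8*c/3 - 1)/(c^2 - 4)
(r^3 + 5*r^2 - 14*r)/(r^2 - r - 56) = r*(r - 2)/(r - 8)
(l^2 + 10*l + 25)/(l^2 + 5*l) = (l + 5)/l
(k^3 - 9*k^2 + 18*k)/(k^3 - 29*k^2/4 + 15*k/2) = 4*(k - 3)/(4*k - 5)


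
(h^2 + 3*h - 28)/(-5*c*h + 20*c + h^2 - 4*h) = (-h - 7)/(5*c - h)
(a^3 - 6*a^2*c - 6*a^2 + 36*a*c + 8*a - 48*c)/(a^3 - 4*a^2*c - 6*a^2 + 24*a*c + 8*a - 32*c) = (a - 6*c)/(a - 4*c)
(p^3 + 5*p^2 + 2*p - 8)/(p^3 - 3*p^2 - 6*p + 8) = (p + 4)/(p - 4)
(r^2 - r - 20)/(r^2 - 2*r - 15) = (r + 4)/(r + 3)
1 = 1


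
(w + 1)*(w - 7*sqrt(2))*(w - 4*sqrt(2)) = w^3 - 11*sqrt(2)*w^2 + w^2 - 11*sqrt(2)*w + 56*w + 56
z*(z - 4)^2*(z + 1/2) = z^4 - 15*z^3/2 + 12*z^2 + 8*z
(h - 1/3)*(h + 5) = h^2 + 14*h/3 - 5/3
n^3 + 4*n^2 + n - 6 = (n - 1)*(n + 2)*(n + 3)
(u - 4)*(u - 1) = u^2 - 5*u + 4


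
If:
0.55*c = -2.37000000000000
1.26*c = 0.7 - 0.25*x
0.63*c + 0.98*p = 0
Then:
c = -4.31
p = 2.77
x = 24.52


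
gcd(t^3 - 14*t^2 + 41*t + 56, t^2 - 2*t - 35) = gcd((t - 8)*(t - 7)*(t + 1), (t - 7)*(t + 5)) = t - 7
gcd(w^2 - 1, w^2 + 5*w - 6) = w - 1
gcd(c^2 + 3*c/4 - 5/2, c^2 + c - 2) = c + 2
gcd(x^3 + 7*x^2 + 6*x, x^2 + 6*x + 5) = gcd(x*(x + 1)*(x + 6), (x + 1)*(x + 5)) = x + 1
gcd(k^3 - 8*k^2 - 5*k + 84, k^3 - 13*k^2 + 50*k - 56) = k^2 - 11*k + 28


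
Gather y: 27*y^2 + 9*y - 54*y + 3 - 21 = 27*y^2 - 45*y - 18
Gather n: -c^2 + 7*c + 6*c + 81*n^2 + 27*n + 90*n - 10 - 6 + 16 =-c^2 + 13*c + 81*n^2 + 117*n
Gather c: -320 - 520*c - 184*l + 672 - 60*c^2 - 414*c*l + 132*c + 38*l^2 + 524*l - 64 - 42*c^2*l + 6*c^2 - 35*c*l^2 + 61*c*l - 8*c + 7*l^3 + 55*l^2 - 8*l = c^2*(-42*l - 54) + c*(-35*l^2 - 353*l - 396) + 7*l^3 + 93*l^2 + 332*l + 288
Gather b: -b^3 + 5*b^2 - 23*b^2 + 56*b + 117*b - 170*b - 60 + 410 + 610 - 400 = -b^3 - 18*b^2 + 3*b + 560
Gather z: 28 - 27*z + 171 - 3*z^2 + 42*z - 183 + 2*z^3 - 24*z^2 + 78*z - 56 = 2*z^3 - 27*z^2 + 93*z - 40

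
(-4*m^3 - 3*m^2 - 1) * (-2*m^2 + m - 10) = 8*m^5 + 2*m^4 + 37*m^3 + 32*m^2 - m + 10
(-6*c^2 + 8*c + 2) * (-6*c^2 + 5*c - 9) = 36*c^4 - 78*c^3 + 82*c^2 - 62*c - 18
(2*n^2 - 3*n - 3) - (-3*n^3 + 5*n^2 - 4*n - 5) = 3*n^3 - 3*n^2 + n + 2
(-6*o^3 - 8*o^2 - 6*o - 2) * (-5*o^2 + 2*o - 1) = 30*o^5 + 28*o^4 + 20*o^3 + 6*o^2 + 2*o + 2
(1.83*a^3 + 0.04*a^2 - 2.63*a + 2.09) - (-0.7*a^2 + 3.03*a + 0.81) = 1.83*a^3 + 0.74*a^2 - 5.66*a + 1.28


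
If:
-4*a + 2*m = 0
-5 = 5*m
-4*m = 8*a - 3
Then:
No Solution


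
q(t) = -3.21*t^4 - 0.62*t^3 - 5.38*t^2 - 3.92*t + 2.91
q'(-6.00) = 2767.12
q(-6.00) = -4193.49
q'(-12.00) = 22044.88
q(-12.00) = -66215.97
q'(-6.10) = 2906.94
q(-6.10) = -4477.15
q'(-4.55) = 1216.01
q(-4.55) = -1408.02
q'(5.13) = -1841.54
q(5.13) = -2465.67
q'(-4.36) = 1071.84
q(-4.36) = -1190.87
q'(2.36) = -208.45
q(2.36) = -144.03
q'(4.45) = -1220.11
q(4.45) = -1434.47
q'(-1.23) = 30.39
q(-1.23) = -6.60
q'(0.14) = -5.50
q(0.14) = 2.25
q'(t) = -12.84*t^3 - 1.86*t^2 - 10.76*t - 3.92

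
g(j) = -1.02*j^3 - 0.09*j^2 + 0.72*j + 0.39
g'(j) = -3.06*j^2 - 0.18*j + 0.72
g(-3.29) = 33.37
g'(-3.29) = -31.81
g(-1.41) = 2.06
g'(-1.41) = -5.11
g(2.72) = -18.84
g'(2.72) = -22.41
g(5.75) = -192.36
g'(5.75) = -101.49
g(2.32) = -11.16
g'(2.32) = -16.17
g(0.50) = 0.60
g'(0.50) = -0.14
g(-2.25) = 9.93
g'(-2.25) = -14.37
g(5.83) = -200.59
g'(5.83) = -104.34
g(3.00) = -25.80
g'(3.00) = -27.36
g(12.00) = -1766.49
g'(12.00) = -442.08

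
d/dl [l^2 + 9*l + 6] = 2*l + 9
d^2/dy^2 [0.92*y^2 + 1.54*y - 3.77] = 1.84000000000000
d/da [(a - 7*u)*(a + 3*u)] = 2*a - 4*u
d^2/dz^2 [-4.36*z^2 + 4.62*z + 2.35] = -8.72000000000000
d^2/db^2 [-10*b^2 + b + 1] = -20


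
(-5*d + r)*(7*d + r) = -35*d^2 + 2*d*r + r^2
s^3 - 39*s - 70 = (s - 7)*(s + 2)*(s + 5)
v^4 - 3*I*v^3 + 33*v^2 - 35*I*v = v*(v - 7*I)*(v - I)*(v + 5*I)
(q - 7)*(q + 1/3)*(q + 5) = q^3 - 5*q^2/3 - 107*q/3 - 35/3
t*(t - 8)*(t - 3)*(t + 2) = t^4 - 9*t^3 + 2*t^2 + 48*t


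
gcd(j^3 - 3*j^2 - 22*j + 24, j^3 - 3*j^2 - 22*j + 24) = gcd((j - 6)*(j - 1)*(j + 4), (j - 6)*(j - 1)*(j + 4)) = j^3 - 3*j^2 - 22*j + 24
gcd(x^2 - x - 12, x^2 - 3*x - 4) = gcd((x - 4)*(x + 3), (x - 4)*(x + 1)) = x - 4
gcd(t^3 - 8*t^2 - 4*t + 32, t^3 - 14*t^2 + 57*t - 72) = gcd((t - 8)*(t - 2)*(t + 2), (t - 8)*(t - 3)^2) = t - 8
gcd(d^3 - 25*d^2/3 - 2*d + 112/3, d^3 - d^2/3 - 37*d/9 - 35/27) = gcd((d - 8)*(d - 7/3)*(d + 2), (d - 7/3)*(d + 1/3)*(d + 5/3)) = d - 7/3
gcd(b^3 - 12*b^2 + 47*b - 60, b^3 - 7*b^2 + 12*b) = b^2 - 7*b + 12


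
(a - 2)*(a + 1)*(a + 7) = a^3 + 6*a^2 - 9*a - 14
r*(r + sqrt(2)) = r^2 + sqrt(2)*r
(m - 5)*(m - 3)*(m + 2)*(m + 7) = m^4 + m^3 - 43*m^2 + 23*m + 210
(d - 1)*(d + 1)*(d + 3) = d^3 + 3*d^2 - d - 3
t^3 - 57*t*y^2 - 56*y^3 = (t - 8*y)*(t + y)*(t + 7*y)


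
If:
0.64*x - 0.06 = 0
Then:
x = 0.09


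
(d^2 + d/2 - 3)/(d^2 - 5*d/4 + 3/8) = 4*(2*d^2 + d - 6)/(8*d^2 - 10*d + 3)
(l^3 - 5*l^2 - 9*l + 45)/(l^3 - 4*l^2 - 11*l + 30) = (l - 3)/(l - 2)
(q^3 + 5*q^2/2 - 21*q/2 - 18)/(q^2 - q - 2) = (-q^3 - 5*q^2/2 + 21*q/2 + 18)/(-q^2 + q + 2)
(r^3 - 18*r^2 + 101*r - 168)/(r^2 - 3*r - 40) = (r^2 - 10*r + 21)/(r + 5)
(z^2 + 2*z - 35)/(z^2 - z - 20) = (z + 7)/(z + 4)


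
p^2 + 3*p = p*(p + 3)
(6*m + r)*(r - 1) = 6*m*r - 6*m + r^2 - r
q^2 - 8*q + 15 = (q - 5)*(q - 3)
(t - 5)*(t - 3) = t^2 - 8*t + 15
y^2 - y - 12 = (y - 4)*(y + 3)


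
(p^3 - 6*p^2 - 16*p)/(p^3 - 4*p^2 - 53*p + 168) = p*(p + 2)/(p^2 + 4*p - 21)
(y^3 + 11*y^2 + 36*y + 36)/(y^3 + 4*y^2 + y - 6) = (y + 6)/(y - 1)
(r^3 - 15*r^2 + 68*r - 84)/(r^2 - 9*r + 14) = r - 6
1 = 1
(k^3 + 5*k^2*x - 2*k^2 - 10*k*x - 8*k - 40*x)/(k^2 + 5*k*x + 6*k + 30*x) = (k^2 - 2*k - 8)/(k + 6)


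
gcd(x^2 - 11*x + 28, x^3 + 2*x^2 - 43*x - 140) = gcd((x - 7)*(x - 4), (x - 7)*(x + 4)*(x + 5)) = x - 7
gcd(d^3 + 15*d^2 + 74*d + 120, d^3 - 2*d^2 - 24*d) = d + 4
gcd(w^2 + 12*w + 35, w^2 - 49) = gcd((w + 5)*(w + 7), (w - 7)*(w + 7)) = w + 7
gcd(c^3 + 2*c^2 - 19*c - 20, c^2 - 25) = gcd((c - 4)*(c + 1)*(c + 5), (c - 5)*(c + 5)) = c + 5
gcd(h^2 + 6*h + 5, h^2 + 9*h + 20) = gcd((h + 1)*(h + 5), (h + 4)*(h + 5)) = h + 5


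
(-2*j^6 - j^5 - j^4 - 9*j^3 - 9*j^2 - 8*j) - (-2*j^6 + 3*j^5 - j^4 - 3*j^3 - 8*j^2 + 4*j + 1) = -4*j^5 - 6*j^3 - j^2 - 12*j - 1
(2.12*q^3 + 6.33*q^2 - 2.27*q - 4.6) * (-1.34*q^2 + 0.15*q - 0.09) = -2.8408*q^5 - 8.1642*q^4 + 3.8005*q^3 + 5.2538*q^2 - 0.4857*q + 0.414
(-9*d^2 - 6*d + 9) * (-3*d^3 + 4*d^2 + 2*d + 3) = 27*d^5 - 18*d^4 - 69*d^3 - 3*d^2 + 27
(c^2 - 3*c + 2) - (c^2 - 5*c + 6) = 2*c - 4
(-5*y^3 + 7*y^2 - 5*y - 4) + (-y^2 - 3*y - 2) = -5*y^3 + 6*y^2 - 8*y - 6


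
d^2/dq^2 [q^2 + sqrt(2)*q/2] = 2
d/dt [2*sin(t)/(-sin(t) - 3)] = -6*cos(t)/(sin(t) + 3)^2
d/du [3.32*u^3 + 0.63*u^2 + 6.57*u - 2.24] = 9.96*u^2 + 1.26*u + 6.57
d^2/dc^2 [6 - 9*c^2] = -18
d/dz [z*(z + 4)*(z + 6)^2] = 4*z^3 + 48*z^2 + 168*z + 144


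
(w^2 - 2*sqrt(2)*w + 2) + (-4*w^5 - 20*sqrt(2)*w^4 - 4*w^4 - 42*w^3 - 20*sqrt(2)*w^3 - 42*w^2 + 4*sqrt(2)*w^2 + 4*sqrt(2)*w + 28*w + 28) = -4*w^5 - 20*sqrt(2)*w^4 - 4*w^4 - 42*w^3 - 20*sqrt(2)*w^3 - 41*w^2 + 4*sqrt(2)*w^2 + 2*sqrt(2)*w + 28*w + 30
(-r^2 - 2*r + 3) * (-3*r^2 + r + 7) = 3*r^4 + 5*r^3 - 18*r^2 - 11*r + 21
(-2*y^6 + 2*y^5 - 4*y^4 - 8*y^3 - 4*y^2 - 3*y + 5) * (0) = 0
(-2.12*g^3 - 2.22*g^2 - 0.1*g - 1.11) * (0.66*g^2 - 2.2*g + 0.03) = -1.3992*g^5 + 3.1988*g^4 + 4.7544*g^3 - 0.5792*g^2 + 2.439*g - 0.0333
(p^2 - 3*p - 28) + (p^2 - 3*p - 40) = 2*p^2 - 6*p - 68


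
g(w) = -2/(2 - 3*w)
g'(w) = -6/(2 - 3*w)^2 = -6/(3*w - 2)^2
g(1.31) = 1.04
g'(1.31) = -1.61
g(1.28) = 1.09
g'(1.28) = -1.77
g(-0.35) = -0.66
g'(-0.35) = -0.64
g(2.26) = 0.42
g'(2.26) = -0.26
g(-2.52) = -0.21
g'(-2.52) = -0.07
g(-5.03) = -0.12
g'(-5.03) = -0.02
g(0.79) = 5.41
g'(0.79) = -43.83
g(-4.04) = -0.14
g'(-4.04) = -0.03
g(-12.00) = -0.05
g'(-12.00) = 0.00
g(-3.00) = -0.18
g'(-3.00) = -0.05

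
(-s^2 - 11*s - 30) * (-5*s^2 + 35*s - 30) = 5*s^4 + 20*s^3 - 205*s^2 - 720*s + 900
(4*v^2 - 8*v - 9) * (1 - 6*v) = -24*v^3 + 52*v^2 + 46*v - 9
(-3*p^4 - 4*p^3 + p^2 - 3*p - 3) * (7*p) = -21*p^5 - 28*p^4 + 7*p^3 - 21*p^2 - 21*p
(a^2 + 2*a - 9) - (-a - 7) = a^2 + 3*a - 2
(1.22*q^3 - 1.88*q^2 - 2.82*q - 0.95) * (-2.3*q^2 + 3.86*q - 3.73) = -2.806*q^5 + 9.0332*q^4 - 5.3214*q^3 - 1.6878*q^2 + 6.8516*q + 3.5435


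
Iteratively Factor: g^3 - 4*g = (g + 2)*(g^2 - 2*g) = (g - 2)*(g + 2)*(g)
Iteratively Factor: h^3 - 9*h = (h - 3)*(h^2 + 3*h) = h*(h - 3)*(h + 3)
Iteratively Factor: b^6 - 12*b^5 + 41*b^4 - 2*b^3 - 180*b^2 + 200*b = (b + 2)*(b^5 - 14*b^4 + 69*b^3 - 140*b^2 + 100*b) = (b - 5)*(b + 2)*(b^4 - 9*b^3 + 24*b^2 - 20*b) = (b - 5)^2*(b + 2)*(b^3 - 4*b^2 + 4*b) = (b - 5)^2*(b - 2)*(b + 2)*(b^2 - 2*b) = b*(b - 5)^2*(b - 2)*(b + 2)*(b - 2)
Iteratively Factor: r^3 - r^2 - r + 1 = (r + 1)*(r^2 - 2*r + 1) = (r - 1)*(r + 1)*(r - 1)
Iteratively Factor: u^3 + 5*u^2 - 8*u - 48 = (u - 3)*(u^2 + 8*u + 16) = (u - 3)*(u + 4)*(u + 4)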